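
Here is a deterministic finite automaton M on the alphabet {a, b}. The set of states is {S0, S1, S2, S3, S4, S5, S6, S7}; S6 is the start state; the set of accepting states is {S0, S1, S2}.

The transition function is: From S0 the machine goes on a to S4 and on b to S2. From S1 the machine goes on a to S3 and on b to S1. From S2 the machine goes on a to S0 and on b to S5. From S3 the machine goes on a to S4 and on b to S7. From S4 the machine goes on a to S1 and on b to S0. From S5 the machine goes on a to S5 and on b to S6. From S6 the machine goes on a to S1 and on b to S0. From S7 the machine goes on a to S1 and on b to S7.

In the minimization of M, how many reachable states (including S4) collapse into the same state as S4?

2

All states are reachable from the start state.
Start with accepting vs non-accepting: {S0,S1,S2} | {S3,S4,S5,S6,S7}.
Split {S0,S1,S2} by δ(·,a) → {S0,S1} and {S2}.
Refine {S0,S1} on symbol b: members go to different blocks, giving {S0} and {S1}.
Refine {S3,S4,S5,S6,S7} on symbol a: members go to different blocks, giving {S4,S6,S7} and {S3,S5}.
On input b, block {S4,S6,S7} splits into {S4,S6} and {S7}.
On input a, block {S3,S5} splits into {S3} and {S5}.
The partition is now stable with 7 blocks: {S0} | {S4,S6} | {S2} | {S1} | {S3} | {S7} | {S5}.
State S4 belongs to the block {S4,S6}, which has 2 states.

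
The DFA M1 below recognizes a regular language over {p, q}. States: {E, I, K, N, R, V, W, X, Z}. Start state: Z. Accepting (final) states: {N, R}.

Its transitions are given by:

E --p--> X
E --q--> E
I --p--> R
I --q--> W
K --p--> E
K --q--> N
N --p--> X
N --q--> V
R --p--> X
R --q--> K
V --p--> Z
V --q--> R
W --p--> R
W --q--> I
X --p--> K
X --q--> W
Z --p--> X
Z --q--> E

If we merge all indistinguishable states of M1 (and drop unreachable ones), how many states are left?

All states are reachable from the start state.
Start with accepting vs non-accepting: {N,R} | {E,I,K,V,W,X,Z}.
Split {E,I,K,V,W,X,Z} by δ(·,p) → {E,K,V,X,Z} and {I,W}.
Refine {E,K,V,X,Z} on symbol q: members go to different blocks, giving {K,V} and {E,Z} and {X}.
Stable partition: {N,R} | {K,V} | {I,W} | {E,Z} | {X} — 5 equivalence classes.

5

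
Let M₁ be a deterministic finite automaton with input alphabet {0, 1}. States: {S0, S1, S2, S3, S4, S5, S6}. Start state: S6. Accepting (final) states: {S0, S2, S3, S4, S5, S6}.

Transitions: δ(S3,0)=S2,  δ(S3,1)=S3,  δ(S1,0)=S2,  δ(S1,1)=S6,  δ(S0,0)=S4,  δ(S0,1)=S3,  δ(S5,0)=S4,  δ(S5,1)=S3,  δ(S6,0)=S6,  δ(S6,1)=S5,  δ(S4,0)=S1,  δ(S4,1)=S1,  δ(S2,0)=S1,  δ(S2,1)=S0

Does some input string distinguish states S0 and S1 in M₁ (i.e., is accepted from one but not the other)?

Yes

All states are reachable from the start state.
Initial partition by acceptance: {S0,S2,S3,S4,S5,S6} | {S1}.
Refine {S0,S2,S3,S4,S5,S6} on symbol 0: members go to different blocks, giving {S0,S3,S5,S6} and {S2,S4}.
On input 0, block {S0,S3,S5,S6} splits into {S0,S3,S5} and {S6}.
Split {S2,S4} by δ(·,1) → {S2} and {S4}.
On input 0, block {S0,S3,S5} splits into {S0,S5} and {S3}.
The partition is now stable with 6 blocks: {S0,S5} | {S1} | {S2} | {S6} | {S4} | {S3}.
S0 and S1 end up in different blocks, so they are distinguishable. For instance, the string 'ε' is accepted from only S0.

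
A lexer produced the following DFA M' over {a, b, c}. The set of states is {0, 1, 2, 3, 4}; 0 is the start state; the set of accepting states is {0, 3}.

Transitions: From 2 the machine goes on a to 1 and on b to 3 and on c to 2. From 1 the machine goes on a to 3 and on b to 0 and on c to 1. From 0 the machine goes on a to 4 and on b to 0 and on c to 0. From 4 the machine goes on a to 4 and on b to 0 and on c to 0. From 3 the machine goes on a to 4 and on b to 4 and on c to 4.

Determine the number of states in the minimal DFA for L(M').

Reachable states from the start: {0,4}. Unreachable: {1,2,3} — drop them.
Initial partition by acceptance: {0} | {4}.
Stable partition: {0} | {4} — 2 equivalence classes.

2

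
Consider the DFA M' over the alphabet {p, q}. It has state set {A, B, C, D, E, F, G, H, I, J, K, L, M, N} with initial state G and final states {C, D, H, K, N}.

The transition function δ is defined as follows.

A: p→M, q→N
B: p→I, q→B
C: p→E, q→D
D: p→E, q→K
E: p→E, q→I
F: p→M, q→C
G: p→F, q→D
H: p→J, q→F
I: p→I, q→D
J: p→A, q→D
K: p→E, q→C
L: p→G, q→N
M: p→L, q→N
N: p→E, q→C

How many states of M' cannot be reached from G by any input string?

4

No path from G leads to A, B, H, J; the other 10 states are all reachable.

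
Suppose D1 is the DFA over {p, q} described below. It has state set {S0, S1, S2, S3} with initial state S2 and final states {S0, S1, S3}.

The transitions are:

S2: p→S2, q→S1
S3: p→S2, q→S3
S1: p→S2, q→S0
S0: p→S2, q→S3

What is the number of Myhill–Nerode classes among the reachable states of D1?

Start with accepting vs non-accepting: {S0,S1,S3} | {S2}.
No further refinement is possible. Final partition (2 blocks): {S0,S1,S3} | {S2}.

2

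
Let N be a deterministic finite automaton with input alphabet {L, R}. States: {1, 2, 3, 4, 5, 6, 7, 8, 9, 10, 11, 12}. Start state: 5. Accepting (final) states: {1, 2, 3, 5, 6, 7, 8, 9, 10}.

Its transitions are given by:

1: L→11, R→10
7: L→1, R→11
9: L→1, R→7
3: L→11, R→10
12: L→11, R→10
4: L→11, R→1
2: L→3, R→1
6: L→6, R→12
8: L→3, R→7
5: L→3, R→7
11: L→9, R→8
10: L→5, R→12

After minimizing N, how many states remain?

States {2,4,6} cannot be reached from the start state, so discard them.
P0 = {1,3,5,7,8,9,10} | {11,12}.
Refine {1,3,5,7,8,9,10} on symbol L: members go to different blocks, giving {5,7,8,9,10} and {1,3}.
Refine {5,7,8,9,10} on symbol L: members go to different blocks, giving {5,7,8,9} and {10}.
Split {5,7,8,9} by δ(·,R) → {5,8,9} and {7}.
Split {11,12} by δ(·,L) → {11} and {12}.
No further refinement is possible. Final partition (6 blocks): {5,8,9} | {11} | {1,3} | {10} | {7} | {12}.

6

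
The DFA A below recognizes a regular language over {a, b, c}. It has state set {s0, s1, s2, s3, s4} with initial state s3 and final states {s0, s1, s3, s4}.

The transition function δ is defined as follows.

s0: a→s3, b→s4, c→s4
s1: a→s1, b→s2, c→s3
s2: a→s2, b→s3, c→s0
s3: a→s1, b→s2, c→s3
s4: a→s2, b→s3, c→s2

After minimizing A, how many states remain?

Every state is reachable, so we keep all 5.
Start with accepting vs non-accepting: {s0,s1,s3,s4} | {s2}.
Refine {s0,s1,s3,s4} on symbol a: members go to different blocks, giving {s0,s1,s3} and {s4}.
On input b, block {s0,s1,s3} splits into {s1,s3} and {s0}.
The partition is now stable with 4 blocks: {s1,s3} | {s2} | {s4} | {s0}.

4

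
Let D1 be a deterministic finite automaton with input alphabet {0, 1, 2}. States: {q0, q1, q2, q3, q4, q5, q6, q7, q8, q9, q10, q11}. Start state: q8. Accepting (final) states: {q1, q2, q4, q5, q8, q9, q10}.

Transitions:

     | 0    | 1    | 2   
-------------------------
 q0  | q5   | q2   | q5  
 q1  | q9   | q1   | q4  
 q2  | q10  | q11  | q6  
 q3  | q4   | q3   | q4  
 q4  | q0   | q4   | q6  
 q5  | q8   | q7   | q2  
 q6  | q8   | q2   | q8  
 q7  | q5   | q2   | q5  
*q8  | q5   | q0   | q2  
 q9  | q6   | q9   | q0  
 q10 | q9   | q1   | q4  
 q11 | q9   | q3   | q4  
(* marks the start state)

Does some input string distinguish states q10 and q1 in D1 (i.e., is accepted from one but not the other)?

Every state is reachable, so we keep all 12.
Start with accepting vs non-accepting: {q1,q2,q4,q5,q8,q9,q10} | {q0,q3,q6,q7,q11}.
Split {q1,q2,q4,q5,q8,q9,q10} by δ(·,0) → {q1,q2,q5,q8,q10} and {q4,q9}.
Split {q1,q2,q5,q8,q10} by δ(·,0) → {q2,q5,q8} and {q1,q10}.
Split {q2,q5,q8} by δ(·,0) → {q5,q8} and {q2}.
On input 0, block {q0,q3,q6,q7,q11} splits into {q0,q6,q7} and {q3,q11}.
The partition is now stable with 6 blocks: {q5,q8} | {q0,q6,q7} | {q4,q9} | {q1,q10} | {q2} | {q3,q11}.
q10 and q1 lie in the same block of the stable partition, so they are equivalent — no string distinguishes them.

No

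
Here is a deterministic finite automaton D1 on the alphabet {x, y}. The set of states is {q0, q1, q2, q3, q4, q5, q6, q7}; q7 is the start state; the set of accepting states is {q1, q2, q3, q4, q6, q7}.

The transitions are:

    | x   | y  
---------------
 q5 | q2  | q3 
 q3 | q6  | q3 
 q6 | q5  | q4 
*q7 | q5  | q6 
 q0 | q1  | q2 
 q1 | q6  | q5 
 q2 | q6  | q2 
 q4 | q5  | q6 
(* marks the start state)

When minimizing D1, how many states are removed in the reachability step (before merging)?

BFS from q7 reaches {q2, q3, q4, q5, q6, q7}; the 2 state(s) q0, q1 are never visited.

2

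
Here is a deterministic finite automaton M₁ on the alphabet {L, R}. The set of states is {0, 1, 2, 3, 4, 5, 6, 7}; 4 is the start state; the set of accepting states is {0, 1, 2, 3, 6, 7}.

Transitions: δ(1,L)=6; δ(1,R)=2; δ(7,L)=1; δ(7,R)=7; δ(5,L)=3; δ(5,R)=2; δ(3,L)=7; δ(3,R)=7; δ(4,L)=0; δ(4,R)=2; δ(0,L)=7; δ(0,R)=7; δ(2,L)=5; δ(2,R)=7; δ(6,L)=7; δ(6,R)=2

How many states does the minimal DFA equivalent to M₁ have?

6

Initial partition by acceptance: {0,1,2,3,6,7} | {4,5}.
Refine {0,1,2,3,6,7} on symbol L: members go to different blocks, giving {0,1,3,6,7} and {2}.
On input R, block {0,1,3,6,7} splits into {0,3,7} and {1,6}.
Refine {0,3,7} on symbol L: members go to different blocks, giving {0,3} and {7}.
Split {1,6} by δ(·,L) → {1} and {6}.
The partition is now stable with 6 blocks: {0,3} | {4,5} | {2} | {1} | {7} | {6}.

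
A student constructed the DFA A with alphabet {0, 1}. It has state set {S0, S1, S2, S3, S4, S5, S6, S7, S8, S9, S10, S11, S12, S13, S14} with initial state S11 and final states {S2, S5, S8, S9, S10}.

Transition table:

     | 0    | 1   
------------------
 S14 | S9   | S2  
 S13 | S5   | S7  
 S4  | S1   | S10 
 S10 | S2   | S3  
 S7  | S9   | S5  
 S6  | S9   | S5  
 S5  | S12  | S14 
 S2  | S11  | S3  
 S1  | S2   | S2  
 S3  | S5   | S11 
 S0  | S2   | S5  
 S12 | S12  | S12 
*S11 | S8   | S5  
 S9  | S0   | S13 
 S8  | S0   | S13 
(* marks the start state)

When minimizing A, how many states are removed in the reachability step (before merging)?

4

No path from S11 leads to S1, S4, S6, S10; the other 11 states are all reachable.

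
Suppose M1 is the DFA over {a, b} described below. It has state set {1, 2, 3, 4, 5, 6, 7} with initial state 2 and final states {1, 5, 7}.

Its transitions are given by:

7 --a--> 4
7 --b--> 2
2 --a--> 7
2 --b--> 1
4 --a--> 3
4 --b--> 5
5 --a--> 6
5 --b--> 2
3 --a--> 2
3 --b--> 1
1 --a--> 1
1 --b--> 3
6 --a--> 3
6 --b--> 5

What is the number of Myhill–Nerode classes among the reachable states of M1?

P0 = {1,5,7} | {2,3,4,6}.
Split {1,5,7} by δ(·,a) → {5,7} and {1}.
Split {2,3,4,6} by δ(·,a) → {3,4,6} and {2}.
Refine {3,4,6} on symbol a: members go to different blocks, giving {4,6} and {3}.
The partition is now stable with 5 blocks: {5,7} | {4,6} | {1} | {2} | {3}.

5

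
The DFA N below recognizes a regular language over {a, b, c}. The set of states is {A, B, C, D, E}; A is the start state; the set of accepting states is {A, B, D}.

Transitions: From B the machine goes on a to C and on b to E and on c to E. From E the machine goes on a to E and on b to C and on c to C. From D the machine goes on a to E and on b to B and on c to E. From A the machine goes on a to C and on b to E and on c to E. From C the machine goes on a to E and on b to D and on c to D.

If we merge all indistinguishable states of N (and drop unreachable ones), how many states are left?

4

Every state is reachable, so we keep all 5.
Initial partition by acceptance: {A,B,D} | {C,E}.
Split {A,B,D} by δ(·,b) → {A,B} and {D}.
Split {C,E} by δ(·,b) → {C} and {E}.
Stable partition: {A,B} | {C} | {D} | {E} — 4 equivalence classes.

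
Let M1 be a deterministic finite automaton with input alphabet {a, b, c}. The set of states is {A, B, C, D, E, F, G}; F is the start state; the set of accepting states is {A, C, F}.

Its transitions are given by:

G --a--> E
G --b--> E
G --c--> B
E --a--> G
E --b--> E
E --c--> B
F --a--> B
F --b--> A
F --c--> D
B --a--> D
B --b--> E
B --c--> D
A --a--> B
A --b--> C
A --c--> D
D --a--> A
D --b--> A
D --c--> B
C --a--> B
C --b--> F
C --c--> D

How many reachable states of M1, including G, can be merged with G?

Initial partition by acceptance: {A,C,F} | {B,D,E,G}.
On input a, block {B,D,E,G} splits into {B,E,G} and {D}.
Split {B,E,G} by δ(·,a) → {E,G} and {B}.
No further refinement is possible. Final partition (4 blocks): {A,C,F} | {E,G} | {D} | {B}.
State G belongs to the block {E,G}, which has 2 states.

2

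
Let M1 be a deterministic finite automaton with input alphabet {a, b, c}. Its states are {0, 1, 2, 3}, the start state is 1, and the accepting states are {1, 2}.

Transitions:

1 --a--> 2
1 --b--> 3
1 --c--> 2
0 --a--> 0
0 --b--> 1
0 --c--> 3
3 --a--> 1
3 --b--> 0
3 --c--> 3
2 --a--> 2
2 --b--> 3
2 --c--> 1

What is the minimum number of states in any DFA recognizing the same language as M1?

Initial partition by acceptance: {1,2} | {0,3}.
On input a, block {0,3} splits into {0} and {3}.
Stable partition: {1,2} | {0} | {3} — 3 equivalence classes.

3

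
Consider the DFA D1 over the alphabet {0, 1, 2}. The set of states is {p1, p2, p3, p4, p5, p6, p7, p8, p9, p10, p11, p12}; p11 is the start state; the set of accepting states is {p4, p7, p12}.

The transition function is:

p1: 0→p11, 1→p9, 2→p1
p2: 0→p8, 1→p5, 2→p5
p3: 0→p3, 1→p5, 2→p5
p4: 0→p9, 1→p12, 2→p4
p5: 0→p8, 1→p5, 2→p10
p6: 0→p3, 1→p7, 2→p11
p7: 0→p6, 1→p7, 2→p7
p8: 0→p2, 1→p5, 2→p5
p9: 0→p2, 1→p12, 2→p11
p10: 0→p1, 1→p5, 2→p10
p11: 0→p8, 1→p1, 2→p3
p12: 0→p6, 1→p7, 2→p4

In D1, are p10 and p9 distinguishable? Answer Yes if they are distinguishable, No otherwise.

Yes

Every state is reachable, so we keep all 12.
P0 = {p4,p7,p12} | {p1,p2,p3,p5,p6,p8,p9,p10,p11}.
Refine {p1,p2,p3,p5,p6,p8,p9,p10,p11} on symbol 1: members go to different blocks, giving {p1,p2,p3,p5,p8,p10,p11} and {p6,p9}.
Split {p1,p2,p3,p5,p8,p10,p11} by δ(·,1) → {p2,p3,p5,p8,p10,p11} and {p1}.
Refine {p2,p3,p5,p8,p10,p11} on symbol 0: members go to different blocks, giving {p2,p3,p5,p8,p11} and {p10}.
Split {p2,p3,p5,p8,p11} by δ(·,1) → {p2,p3,p5,p8} and {p11}.
Refine {p2,p3,p5,p8} on symbol 2: members go to different blocks, giving {p2,p3,p8} and {p5}.
No further refinement is possible. Final partition (7 blocks): {p4,p7,p12} | {p2,p3,p8} | {p6,p9} | {p1} | {p10} | {p11} | {p5}.
p10 and p9 end up in different blocks, so they are distinguishable. For instance, the string '1' is accepted from only p9.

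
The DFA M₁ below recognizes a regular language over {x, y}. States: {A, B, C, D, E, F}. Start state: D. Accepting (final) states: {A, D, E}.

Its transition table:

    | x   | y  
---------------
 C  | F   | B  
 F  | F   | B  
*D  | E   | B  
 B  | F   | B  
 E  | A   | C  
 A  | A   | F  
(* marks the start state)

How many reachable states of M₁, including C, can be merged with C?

Initial partition by acceptance: {A,D,E} | {B,C,F}.
The partition is now stable with 2 blocks: {A,D,E} | {B,C,F}.
State C belongs to the block {B,C,F}, which has 3 states.

3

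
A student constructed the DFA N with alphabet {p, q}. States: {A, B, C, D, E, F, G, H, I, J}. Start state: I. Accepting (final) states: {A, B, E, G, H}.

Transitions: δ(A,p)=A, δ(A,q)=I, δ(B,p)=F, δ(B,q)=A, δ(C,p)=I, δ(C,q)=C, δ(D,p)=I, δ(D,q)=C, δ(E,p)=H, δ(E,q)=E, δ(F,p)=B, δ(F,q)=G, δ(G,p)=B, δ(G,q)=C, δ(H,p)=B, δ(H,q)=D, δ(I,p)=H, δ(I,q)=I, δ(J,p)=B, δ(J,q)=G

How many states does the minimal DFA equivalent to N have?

6

States {E,J} cannot be reached from the start state, so discard them.
P0 = {A,B,G,H} | {C,D,F,I}.
Refine {A,B,G,H} on symbol p: members go to different blocks, giving {A,G,H} and {B}.
Split {A,G,H} by δ(·,p) → {G,H} and {A}.
Refine {C,D,F,I} on symbol p: members go to different blocks, giving {C,D} and {F} and {I}.
No further refinement is possible. Final partition (6 blocks): {G,H} | {C,D} | {B} | {A} | {F} | {I}.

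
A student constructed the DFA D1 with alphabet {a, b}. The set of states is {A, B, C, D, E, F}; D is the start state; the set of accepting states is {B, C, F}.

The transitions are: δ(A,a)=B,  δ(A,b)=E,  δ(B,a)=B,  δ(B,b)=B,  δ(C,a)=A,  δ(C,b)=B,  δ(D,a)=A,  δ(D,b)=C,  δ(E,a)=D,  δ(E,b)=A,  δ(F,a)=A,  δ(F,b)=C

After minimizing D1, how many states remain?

States {F} cannot be reached from the start state, so discard them.
Initial partition by acceptance: {B,C} | {A,D,E}.
Refine {B,C} on symbol a: members go to different blocks, giving {B} and {C}.
Split {A,D,E} by δ(·,a) → {D,E} and {A}.
Split {D,E} by δ(·,a) → {D} and {E}.
Stable partition: {B} | {D} | {C} | {A} | {E} — 5 equivalence classes.

5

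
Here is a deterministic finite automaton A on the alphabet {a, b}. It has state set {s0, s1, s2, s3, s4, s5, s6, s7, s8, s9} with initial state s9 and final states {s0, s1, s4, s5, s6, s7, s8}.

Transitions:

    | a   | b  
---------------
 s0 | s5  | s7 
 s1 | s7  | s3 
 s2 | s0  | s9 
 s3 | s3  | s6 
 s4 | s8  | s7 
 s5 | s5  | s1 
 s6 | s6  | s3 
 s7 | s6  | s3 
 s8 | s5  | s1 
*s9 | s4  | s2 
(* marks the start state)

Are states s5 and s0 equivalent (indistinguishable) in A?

Every state is reachable, so we keep all 10.
Initial partition by acceptance: {s0,s1,s4,s5,s6,s7,s8} | {s2,s3,s9}.
On input b, block {s0,s1,s4,s5,s6,s7,s8} splits into {s0,s4,s5,s8} and {s1,s6,s7}.
On input a, block {s2,s3,s9} splits into {s2,s9} and {s3}.
No further refinement is possible. Final partition (4 blocks): {s0,s4,s5,s8} | {s2,s9} | {s1,s6,s7} | {s3}.
s5 and s0 lie in the same block of the stable partition, so they are equivalent — no string distinguishes them.

Yes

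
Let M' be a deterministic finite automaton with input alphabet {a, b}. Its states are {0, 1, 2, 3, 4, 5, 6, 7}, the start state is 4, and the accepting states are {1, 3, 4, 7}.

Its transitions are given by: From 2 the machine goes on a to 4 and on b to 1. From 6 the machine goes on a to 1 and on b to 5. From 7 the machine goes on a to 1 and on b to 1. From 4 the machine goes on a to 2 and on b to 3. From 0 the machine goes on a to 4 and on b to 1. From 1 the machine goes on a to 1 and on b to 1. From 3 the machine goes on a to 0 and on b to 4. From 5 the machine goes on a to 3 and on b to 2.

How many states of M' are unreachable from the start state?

BFS from 4 reaches {0, 1, 2, 3, 4}; the 3 state(s) 5, 6, 7 are never visited.

3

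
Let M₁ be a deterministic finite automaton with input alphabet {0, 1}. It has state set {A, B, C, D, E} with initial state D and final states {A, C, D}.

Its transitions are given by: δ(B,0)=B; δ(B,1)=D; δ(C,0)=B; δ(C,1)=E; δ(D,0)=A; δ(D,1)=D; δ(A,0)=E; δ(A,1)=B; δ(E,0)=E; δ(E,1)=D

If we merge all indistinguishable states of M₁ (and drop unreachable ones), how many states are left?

Reachable states from the start: {A,B,D,E}. Unreachable: {C} — drop them.
P0 = {A,D} | {B,E}.
On input 0, block {A,D} splits into {A} and {D}.
Stable partition: {A} | {B,E} | {D} — 3 equivalence classes.

3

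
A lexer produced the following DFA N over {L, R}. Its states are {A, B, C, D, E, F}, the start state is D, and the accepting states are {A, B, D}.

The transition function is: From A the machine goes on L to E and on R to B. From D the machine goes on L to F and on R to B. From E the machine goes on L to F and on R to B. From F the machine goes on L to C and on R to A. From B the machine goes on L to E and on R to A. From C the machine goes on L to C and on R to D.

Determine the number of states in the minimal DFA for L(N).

2

Start with accepting vs non-accepting: {A,B,D} | {C,E,F}.
The partition is now stable with 2 blocks: {A,B,D} | {C,E,F}.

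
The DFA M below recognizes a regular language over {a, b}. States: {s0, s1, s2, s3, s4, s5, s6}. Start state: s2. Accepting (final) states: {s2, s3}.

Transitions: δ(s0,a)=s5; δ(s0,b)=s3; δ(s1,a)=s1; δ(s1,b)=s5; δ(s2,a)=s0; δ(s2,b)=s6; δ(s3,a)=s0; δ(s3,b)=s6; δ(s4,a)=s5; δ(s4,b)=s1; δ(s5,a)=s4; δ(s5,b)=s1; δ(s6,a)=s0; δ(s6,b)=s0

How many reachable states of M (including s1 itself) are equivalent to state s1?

All states are reachable from the start state.
Start with accepting vs non-accepting: {s2,s3} | {s0,s1,s4,s5,s6}.
Refine {s0,s1,s4,s5,s6} on symbol b: members go to different blocks, giving {s1,s4,s5,s6} and {s0}.
Split {s1,s4,s5,s6} by δ(·,a) → {s1,s4,s5} and {s6}.
Stable partition: {s2,s3} | {s1,s4,s5} | {s0} | {s6} — 4 equivalence classes.
State s1 belongs to the block {s1,s4,s5}, which has 3 states.

3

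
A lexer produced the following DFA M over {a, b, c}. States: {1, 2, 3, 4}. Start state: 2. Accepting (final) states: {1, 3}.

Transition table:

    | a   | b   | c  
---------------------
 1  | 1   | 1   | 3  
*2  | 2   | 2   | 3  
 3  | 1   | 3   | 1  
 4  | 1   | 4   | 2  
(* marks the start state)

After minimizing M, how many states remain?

First remove the unreachable states {4}; 3 states remain.
P0 = {1,3} | {2}.
Stable partition: {1,3} | {2} — 2 equivalence classes.

2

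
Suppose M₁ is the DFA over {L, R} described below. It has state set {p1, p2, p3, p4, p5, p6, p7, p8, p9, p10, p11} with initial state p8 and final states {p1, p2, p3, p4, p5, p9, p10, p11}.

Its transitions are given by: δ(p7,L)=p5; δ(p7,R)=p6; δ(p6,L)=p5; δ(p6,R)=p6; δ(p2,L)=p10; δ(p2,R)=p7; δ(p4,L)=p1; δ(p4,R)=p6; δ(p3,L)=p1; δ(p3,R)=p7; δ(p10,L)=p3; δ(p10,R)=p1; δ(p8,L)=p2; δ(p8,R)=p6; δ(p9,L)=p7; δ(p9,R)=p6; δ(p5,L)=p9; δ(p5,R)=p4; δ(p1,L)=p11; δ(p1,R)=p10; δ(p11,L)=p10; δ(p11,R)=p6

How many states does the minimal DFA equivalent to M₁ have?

6

Every state is reachable, so we keep all 11.
Initial partition by acceptance: {p1,p2,p3,p4,p5,p9,p10,p11} | {p6,p7,p8}.
Refine {p1,p2,p3,p4,p5,p9,p10,p11} on symbol L: members go to different blocks, giving {p1,p2,p3,p4,p5,p10,p11} and {p9}.
Split {p1,p2,p3,p4,p5,p10,p11} by δ(·,L) → {p1,p2,p3,p4,p10,p11} and {p5}.
Refine {p1,p2,p3,p4,p10,p11} on symbol R: members go to different blocks, giving {p2,p3,p4,p11} and {p1,p10}.
On input L, block {p6,p7,p8} splits into {p6,p7} and {p8}.
The partition is now stable with 6 blocks: {p2,p3,p4,p11} | {p6,p7} | {p9} | {p5} | {p1,p10} | {p8}.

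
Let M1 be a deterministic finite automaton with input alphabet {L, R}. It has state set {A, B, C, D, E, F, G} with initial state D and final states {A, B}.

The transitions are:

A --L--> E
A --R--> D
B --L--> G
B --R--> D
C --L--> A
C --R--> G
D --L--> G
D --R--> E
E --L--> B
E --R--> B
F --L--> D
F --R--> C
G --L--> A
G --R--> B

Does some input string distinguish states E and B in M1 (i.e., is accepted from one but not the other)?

States {C,F} cannot be reached from the start state, so discard them.
P0 = {A,B} | {D,E,G}.
Split {D,E,G} by δ(·,L) → {E,G} and {D}.
Stable partition: {A,B} | {E,G} | {D} — 3 equivalence classes.
E and B end up in different blocks, so they are distinguishable. For instance, the string 'ε' is accepted from only B.

Yes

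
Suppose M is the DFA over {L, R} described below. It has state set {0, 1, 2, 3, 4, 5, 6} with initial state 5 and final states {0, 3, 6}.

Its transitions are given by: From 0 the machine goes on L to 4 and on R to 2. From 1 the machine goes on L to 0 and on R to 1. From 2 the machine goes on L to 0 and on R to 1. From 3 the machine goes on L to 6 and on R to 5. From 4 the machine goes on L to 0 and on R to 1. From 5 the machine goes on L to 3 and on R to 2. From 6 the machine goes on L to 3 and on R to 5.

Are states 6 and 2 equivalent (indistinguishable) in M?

Initial partition by acceptance: {0,3,6} | {1,2,4,5}.
Refine {0,3,6} on symbol L: members go to different blocks, giving {3,6} and {0}.
Split {1,2,4,5} by δ(·,L) → {1,2,4} and {5}.
The partition is now stable with 4 blocks: {3,6} | {1,2,4} | {0} | {5}.
6 and 2 end up in different blocks, so they are distinguishable. For instance, the string 'ε' is accepted from only 6.

No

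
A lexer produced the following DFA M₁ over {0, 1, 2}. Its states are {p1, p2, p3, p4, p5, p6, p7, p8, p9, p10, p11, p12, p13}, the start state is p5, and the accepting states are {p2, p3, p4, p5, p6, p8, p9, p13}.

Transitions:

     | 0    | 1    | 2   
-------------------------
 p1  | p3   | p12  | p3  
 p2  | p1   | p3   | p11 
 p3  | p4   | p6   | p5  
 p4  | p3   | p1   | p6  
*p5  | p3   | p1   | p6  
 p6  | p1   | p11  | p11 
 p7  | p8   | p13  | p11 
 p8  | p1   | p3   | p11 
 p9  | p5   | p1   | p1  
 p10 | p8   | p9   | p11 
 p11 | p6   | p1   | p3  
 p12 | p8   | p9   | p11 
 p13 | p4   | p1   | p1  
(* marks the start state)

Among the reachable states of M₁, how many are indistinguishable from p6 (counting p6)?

First remove the unreachable states {p2,p7,p10,p13}; 9 states remain.
Start with accepting vs non-accepting: {p3,p4,p5,p6,p8,p9} | {p1,p11,p12}.
On input 0, block {p3,p4,p5,p6,p8,p9} splits into {p3,p4,p5,p9} and {p6,p8}.
Split {p3,p4,p5,p9} by δ(·,1) → {p4,p5,p9} and {p3}.
Split {p4,p5,p9} by δ(·,0) → {p4,p5} and {p9}.
Split {p1,p11,p12} by δ(·,0) → {p11,p12} and {p1}.
Refine {p11,p12} on symbol 1: members go to different blocks, giving {p11} and {p12}.
On input 1, block {p6,p8} splits into {p6} and {p8}.
The partition is now stable with 8 blocks: {p4,p5} | {p11} | {p6} | {p3} | {p9} | {p1} | {p12} | {p8}.
State p6 belongs to the block {p6}, which has 1 states.

1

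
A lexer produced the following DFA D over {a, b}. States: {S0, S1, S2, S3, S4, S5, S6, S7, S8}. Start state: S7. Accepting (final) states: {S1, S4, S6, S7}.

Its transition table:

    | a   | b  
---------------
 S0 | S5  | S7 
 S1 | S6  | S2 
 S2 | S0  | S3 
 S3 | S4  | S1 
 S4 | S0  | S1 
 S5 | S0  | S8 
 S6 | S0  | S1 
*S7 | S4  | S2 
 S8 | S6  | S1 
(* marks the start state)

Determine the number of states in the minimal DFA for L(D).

5

Initial partition by acceptance: {S1,S4,S6,S7} | {S0,S2,S3,S5,S8}.
Split {S1,S4,S6,S7} by δ(·,a) → {S1,S7} and {S4,S6}.
On input a, block {S0,S2,S3,S5,S8} splits into {S0,S2,S5} and {S3,S8}.
Refine {S0,S2,S5} on symbol b: members go to different blocks, giving {S2,S5} and {S0}.
No further refinement is possible. Final partition (5 blocks): {S1,S7} | {S2,S5} | {S4,S6} | {S3,S8} | {S0}.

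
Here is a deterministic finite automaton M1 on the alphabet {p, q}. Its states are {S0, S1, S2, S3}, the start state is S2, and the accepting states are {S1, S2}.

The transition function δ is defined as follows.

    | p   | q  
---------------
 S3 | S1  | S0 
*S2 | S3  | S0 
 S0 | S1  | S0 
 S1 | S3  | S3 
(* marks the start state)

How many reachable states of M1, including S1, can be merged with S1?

2

P0 = {S1,S2} | {S0,S3}.
The partition is now stable with 2 blocks: {S1,S2} | {S0,S3}.
The equivalence class containing S1 is {S1,S2}, of size 2.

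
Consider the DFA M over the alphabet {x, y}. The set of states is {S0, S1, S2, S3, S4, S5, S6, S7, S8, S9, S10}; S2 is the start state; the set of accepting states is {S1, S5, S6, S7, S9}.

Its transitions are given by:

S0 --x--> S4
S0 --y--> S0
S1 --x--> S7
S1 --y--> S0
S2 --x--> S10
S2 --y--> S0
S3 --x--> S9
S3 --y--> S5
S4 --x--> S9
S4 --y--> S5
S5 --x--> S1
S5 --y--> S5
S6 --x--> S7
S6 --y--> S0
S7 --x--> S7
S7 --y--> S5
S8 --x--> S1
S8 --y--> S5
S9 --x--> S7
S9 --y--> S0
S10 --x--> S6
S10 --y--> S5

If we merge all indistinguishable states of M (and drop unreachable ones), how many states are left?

5

States {S3,S8} cannot be reached from the start state, so discard them.
Start with accepting vs non-accepting: {S1,S5,S6,S7,S9} | {S0,S2,S4,S10}.
On input y, block {S1,S5,S6,S7,S9} splits into {S1,S6,S9} and {S5,S7}.
Split {S0,S2,S4,S10} by δ(·,x) → {S0,S2} and {S4,S10}.
Refine {S5,S7} on symbol x: members go to different blocks, giving {S5} and {S7}.
The partition is now stable with 5 blocks: {S1,S6,S9} | {S0,S2} | {S5} | {S4,S10} | {S7}.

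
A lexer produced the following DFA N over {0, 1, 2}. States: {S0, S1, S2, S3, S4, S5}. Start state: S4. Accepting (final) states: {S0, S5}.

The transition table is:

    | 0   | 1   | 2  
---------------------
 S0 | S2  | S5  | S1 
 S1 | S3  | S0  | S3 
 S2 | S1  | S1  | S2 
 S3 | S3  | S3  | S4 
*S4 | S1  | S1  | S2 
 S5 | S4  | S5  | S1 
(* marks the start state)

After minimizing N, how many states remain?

Every state is reachable, so we keep all 6.
P0 = {S0,S5} | {S1,S2,S3,S4}.
Split {S1,S2,S3,S4} by δ(·,1) → {S2,S3,S4} and {S1}.
Split {S2,S3,S4} by δ(·,0) → {S2,S4} and {S3}.
The partition is now stable with 4 blocks: {S0,S5} | {S2,S4} | {S1} | {S3}.

4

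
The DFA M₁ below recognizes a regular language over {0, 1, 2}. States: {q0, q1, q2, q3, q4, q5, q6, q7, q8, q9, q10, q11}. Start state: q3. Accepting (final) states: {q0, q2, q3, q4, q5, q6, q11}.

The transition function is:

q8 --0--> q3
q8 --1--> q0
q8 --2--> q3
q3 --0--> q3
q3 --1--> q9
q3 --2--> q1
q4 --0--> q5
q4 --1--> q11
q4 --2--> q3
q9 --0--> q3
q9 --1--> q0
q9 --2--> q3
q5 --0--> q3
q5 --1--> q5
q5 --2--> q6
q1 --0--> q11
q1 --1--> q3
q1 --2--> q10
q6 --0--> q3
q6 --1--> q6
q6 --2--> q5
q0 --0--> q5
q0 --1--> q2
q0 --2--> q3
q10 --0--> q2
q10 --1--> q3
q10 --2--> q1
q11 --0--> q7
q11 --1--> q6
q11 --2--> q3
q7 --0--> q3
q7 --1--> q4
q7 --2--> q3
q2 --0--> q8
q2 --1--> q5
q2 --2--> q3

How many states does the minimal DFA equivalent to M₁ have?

P0 = {q0,q2,q3,q4,q5,q6,q11} | {q1,q7,q8,q9,q10}.
Split {q0,q2,q3,q4,q5,q6,q11} by δ(·,0) → {q0,q3,q4,q5,q6} and {q2,q11}.
On input 1, block {q0,q3,q4,q5,q6} splits into {q0,q4} and {q5,q6} and {q3}.
Refine {q1,q7,q8,q9,q10} on symbol 0: members go to different blocks, giving {q7,q8,q9} and {q1,q10}.
No further refinement is possible. Final partition (6 blocks): {q0,q4} | {q7,q8,q9} | {q2,q11} | {q5,q6} | {q3} | {q1,q10}.

6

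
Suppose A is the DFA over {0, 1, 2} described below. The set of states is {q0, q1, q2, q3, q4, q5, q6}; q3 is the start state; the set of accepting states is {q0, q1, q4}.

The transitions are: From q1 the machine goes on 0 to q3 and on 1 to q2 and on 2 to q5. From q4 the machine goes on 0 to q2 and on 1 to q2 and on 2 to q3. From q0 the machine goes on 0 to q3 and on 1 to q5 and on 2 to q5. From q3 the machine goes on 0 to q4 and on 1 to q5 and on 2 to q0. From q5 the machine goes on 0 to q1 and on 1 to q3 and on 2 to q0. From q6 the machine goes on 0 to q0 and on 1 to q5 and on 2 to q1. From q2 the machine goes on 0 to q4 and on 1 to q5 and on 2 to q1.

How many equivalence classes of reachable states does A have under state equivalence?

Reachable states from the start: {q0,q1,q2,q3,q4,q5}. Unreachable: {q6} — drop them.
Start with accepting vs non-accepting: {q0,q1,q4} | {q2,q3,q5}.
No further refinement is possible. Final partition (2 blocks): {q0,q1,q4} | {q2,q3,q5}.

2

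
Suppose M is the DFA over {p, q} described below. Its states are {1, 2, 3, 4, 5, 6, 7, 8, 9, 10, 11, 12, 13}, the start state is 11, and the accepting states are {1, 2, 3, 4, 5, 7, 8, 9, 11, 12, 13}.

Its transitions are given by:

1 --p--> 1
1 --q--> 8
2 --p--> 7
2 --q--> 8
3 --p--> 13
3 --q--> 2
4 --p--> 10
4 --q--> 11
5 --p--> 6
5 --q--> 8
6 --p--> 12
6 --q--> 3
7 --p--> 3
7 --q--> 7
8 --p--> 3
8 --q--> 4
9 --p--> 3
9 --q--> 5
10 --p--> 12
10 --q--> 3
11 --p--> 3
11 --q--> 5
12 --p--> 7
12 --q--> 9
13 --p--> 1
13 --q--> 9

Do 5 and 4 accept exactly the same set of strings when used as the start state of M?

All states are reachable from the start state.
P0 = {1,2,3,4,5,7,8,9,11,12,13} | {6,10}.
Refine {1,2,3,4,5,7,8,9,11,12,13} on symbol p: members go to different blocks, giving {1,2,3,7,8,9,11,12,13} and {4,5}.
Split {1,2,3,7,8,9,11,12,13} by δ(·,q) → {1,2,3,7,12,13} and {8,9,11}.
Refine {1,2,3,7,12,13} on symbol q: members go to different blocks, giving {1,2,12,13} and {3,7}.
On input p, block {1,2,12,13} splits into {1,13} and {2,12}.
On input p, block {3,7} splits into {3} and {7}.
No further refinement is possible. Final partition (7 blocks): {1,13} | {6,10} | {4,5} | {8,9,11} | {3} | {2,12} | {7}.
5 and 4 lie in the same block of the stable partition, so they are equivalent — no string distinguishes them.

Yes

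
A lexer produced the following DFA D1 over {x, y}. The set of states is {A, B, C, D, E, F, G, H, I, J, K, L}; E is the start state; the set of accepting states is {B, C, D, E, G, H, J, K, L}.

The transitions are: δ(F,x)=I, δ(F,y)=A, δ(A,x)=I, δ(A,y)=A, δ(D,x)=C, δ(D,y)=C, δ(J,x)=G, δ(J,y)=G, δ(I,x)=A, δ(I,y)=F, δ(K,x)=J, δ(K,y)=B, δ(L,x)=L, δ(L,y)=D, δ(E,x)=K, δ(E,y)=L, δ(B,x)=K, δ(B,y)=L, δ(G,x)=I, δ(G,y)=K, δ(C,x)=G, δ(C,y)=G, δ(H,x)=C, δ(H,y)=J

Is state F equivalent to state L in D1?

No

Reachable states from the start: {A,B,C,D,E,F,G,I,J,K,L}. Unreachable: {H} — drop them.
P0 = {B,C,D,E,G,J,K,L} | {A,F,I}.
Split {B,C,D,E,G,J,K,L} by δ(·,x) → {B,C,D,E,J,K,L} and {G}.
Refine {B,C,D,E,J,K,L} on symbol x: members go to different blocks, giving {B,D,E,K,L} and {C,J}.
Split {B,D,E,K,L} by δ(·,x) → {B,E,L} and {D,K}.
Refine {B,E,L} on symbol x: members go to different blocks, giving {B,E} and {L}.
On input y, block {D,K} splits into {D} and {K}.
No further refinement is possible. Final partition (7 blocks): {B,E} | {A,F,I} | {G} | {C,J} | {D} | {L} | {K}.
F and L end up in different blocks, so they are distinguishable. For instance, the string 'ε' is accepted from only L.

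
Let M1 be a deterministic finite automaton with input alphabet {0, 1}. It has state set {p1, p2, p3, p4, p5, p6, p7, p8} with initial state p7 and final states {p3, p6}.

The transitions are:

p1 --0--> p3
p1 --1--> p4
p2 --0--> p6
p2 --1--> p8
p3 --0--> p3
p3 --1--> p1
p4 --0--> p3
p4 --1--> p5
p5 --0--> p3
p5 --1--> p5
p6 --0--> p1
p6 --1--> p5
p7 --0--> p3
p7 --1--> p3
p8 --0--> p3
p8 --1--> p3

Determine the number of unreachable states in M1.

3

No path from p7 leads to p2, p6, p8; the other 5 states are all reachable.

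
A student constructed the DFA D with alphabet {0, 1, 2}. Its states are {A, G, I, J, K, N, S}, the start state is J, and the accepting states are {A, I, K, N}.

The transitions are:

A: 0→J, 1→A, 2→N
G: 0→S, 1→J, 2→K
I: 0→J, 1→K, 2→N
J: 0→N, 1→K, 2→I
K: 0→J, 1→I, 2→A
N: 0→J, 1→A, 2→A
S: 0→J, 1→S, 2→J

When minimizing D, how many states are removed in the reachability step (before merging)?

2

BFS from J reaches {A, I, J, K, N}; the 2 state(s) G, S are never visited.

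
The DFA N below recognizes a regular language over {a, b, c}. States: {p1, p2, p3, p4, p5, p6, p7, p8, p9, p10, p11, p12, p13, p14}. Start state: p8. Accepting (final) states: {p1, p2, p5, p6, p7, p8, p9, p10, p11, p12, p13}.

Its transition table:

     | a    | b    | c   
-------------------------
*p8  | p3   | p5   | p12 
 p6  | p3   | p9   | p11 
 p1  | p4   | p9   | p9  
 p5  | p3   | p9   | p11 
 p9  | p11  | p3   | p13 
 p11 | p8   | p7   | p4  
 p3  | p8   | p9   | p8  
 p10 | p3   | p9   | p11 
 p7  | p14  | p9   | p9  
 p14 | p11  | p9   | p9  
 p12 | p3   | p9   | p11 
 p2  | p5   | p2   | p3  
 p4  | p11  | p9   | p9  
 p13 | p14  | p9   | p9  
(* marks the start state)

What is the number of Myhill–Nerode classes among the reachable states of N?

States {p1,p2,p6,p10} cannot be reached from the start state, so discard them.
Start with accepting vs non-accepting: {p5,p7,p8,p9,p11,p12,p13} | {p3,p4,p14}.
On input a, block {p5,p7,p8,p9,p11,p12,p13} splits into {p5,p7,p8,p12,p13} and {p9,p11}.
Split {p5,p7,p8,p12,p13} by δ(·,b) → {p5,p7,p12,p13} and {p8}.
On input a, block {p3,p4,p14} splits into {p4,p14} and {p3}.
On input a, block {p5,p7,p12,p13} splits into {p5,p12} and {p7,p13}.
Refine {p9,p11} on symbol a: members go to different blocks, giving {p9} and {p11}.
The partition is now stable with 7 blocks: {p5,p12} | {p4,p14} | {p9} | {p8} | {p3} | {p7,p13} | {p11}.

7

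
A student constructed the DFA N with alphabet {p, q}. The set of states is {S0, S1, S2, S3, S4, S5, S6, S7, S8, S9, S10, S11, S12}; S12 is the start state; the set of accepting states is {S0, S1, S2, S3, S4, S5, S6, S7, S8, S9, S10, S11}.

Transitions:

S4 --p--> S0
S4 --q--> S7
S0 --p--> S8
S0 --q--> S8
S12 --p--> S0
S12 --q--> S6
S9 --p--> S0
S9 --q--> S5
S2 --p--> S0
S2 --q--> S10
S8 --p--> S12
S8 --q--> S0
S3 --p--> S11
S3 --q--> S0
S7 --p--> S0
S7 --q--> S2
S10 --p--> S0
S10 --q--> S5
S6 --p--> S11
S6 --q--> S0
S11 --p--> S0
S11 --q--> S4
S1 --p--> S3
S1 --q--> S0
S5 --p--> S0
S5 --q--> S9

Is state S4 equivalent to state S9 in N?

States {S1,S3} cannot be reached from the start state, so discard them.
P0 = {S0,S2,S4,S5,S6,S7,S8,S9,S10,S11} | {S12}.
On input p, block {S0,S2,S4,S5,S6,S7,S8,S9,S10,S11} splits into {S0,S2,S4,S5,S6,S7,S9,S10,S11} and {S8}.
Split {S0,S2,S4,S5,S6,S7,S9,S10,S11} by δ(·,p) → {S2,S4,S5,S6,S7,S9,S10,S11} and {S0}.
Split {S2,S4,S5,S6,S7,S9,S10,S11} by δ(·,p) → {S2,S4,S5,S7,S9,S10,S11} and {S6}.
No further refinement is possible. Final partition (5 blocks): {S2,S4,S5,S7,S9,S10,S11} | {S12} | {S8} | {S0} | {S6}.
S4 and S9 lie in the same block of the stable partition, so they are equivalent — no string distinguishes them.

Yes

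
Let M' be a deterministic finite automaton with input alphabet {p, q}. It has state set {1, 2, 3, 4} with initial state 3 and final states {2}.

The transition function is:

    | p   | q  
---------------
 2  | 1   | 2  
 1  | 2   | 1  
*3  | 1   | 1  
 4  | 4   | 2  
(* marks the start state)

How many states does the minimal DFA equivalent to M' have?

Reachable states from the start: {1,2,3}. Unreachable: {4} — drop them.
P0 = {2} | {1,3}.
Split {1,3} by δ(·,p) → {1} and {3}.
Stable partition: {2} | {1} | {3} — 3 equivalence classes.

3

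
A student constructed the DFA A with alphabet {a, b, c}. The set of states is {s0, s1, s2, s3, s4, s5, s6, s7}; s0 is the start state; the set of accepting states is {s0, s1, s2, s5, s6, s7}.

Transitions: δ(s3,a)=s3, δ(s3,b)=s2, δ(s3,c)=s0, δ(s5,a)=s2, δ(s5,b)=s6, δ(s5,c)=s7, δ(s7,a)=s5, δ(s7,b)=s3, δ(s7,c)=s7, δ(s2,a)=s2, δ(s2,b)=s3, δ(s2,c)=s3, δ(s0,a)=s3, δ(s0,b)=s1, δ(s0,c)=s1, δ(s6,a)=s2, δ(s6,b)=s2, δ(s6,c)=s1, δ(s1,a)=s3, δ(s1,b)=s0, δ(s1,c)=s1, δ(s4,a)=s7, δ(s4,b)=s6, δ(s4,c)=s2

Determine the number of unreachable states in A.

4

BFS from s0 reaches {s0, s1, s2, s3}; the 4 state(s) s4, s5, s6, s7 are never visited.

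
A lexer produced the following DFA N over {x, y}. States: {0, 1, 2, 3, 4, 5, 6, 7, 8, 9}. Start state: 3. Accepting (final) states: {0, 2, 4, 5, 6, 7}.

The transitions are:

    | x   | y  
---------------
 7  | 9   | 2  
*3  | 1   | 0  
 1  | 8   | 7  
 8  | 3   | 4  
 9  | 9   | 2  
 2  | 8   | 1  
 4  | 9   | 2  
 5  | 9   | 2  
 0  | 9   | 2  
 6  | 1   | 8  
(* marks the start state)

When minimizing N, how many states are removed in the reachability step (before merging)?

2

Starting at 3 and following transitions, the reachable set is {0, 1, 2, 3, 4, 7, 8, 9}. That leaves 5, 6 unreachable — 2 in total.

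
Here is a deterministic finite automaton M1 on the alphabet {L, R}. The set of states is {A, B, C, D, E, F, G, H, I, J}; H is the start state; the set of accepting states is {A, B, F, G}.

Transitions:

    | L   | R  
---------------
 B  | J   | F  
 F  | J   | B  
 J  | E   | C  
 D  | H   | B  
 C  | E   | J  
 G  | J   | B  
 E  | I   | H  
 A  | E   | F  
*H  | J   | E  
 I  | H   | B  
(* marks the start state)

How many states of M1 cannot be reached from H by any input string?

No path from H leads to A, D, G; the other 7 states are all reachable.

3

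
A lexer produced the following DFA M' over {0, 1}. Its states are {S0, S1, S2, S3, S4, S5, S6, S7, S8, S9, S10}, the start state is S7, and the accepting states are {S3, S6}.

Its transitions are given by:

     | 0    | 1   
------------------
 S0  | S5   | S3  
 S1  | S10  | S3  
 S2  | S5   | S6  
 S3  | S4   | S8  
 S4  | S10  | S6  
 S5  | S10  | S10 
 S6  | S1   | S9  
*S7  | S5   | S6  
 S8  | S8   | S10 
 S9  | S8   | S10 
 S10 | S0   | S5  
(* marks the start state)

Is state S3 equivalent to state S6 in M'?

States {S2} cannot be reached from the start state, so discard them.
Start with accepting vs non-accepting: {S3,S6} | {S0,S1,S4,S5,S7,S8,S9,S10}.
On input 1, block {S0,S1,S4,S5,S7,S8,S9,S10} splits into {S0,S1,S4,S7} and {S5,S8,S9,S10}.
On input 0, block {S5,S8,S9,S10} splits into {S5,S8,S9} and {S10}.
Split {S0,S1,S4,S7} by δ(·,0) → {S0,S7} and {S1,S4}.
On input 0, block {S5,S8,S9} splits into {S8,S9} and {S5}.
Stable partition: {S3,S6} | {S0,S7} | {S8,S9} | {S10} | {S1,S4} | {S5} — 6 equivalence classes.
S3 and S6 lie in the same block of the stable partition, so they are equivalent — no string distinguishes them.

Yes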